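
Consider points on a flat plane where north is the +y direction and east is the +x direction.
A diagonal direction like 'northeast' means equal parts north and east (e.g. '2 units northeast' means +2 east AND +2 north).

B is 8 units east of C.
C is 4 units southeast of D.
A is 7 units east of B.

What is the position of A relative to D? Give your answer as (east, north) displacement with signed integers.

Place D at the origin (east=0, north=0).
  C is 4 units southeast of D: delta (east=+4, north=-4); C at (east=4, north=-4).
  B is 8 units east of C: delta (east=+8, north=+0); B at (east=12, north=-4).
  A is 7 units east of B: delta (east=+7, north=+0); A at (east=19, north=-4).
Therefore A relative to D: (east=19, north=-4).

Answer: A is at (east=19, north=-4) relative to D.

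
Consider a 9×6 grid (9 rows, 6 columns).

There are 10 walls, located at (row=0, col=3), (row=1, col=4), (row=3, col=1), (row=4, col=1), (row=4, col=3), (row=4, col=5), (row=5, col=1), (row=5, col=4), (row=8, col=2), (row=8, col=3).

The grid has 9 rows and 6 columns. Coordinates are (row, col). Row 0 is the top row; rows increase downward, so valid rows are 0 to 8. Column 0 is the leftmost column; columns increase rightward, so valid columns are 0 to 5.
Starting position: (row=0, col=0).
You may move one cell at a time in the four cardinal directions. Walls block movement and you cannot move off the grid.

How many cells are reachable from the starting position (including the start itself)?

BFS flood-fill from (row=0, col=0):
  Distance 0: (row=0, col=0)
  Distance 1: (row=0, col=1), (row=1, col=0)
  Distance 2: (row=0, col=2), (row=1, col=1), (row=2, col=0)
  Distance 3: (row=1, col=2), (row=2, col=1), (row=3, col=0)
  Distance 4: (row=1, col=3), (row=2, col=2), (row=4, col=0)
  Distance 5: (row=2, col=3), (row=3, col=2), (row=5, col=0)
  Distance 6: (row=2, col=4), (row=3, col=3), (row=4, col=2), (row=6, col=0)
  Distance 7: (row=2, col=5), (row=3, col=4), (row=5, col=2), (row=6, col=1), (row=7, col=0)
  Distance 8: (row=1, col=5), (row=3, col=5), (row=4, col=4), (row=5, col=3), (row=6, col=2), (row=7, col=1), (row=8, col=0)
  Distance 9: (row=0, col=5), (row=6, col=3), (row=7, col=2), (row=8, col=1)
  Distance 10: (row=0, col=4), (row=6, col=4), (row=7, col=3)
  Distance 11: (row=6, col=5), (row=7, col=4)
  Distance 12: (row=5, col=5), (row=7, col=5), (row=8, col=4)
  Distance 13: (row=8, col=5)
Total reachable: 44 (grid has 44 open cells total)

Answer: Reachable cells: 44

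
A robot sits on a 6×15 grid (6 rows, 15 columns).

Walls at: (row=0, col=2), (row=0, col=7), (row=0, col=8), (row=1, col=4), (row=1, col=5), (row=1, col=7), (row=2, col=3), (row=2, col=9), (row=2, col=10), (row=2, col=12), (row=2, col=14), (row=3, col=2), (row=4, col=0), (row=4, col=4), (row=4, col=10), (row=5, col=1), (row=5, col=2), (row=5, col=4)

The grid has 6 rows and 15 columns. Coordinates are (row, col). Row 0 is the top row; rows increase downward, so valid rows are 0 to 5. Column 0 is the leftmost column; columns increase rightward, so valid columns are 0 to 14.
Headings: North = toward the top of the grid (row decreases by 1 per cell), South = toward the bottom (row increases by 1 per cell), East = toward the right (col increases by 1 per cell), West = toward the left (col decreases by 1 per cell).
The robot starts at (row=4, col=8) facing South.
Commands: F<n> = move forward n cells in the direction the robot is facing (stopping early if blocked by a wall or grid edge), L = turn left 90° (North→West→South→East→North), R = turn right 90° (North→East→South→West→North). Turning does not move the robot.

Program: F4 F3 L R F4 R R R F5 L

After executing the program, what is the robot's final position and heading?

Answer: Final position: (row=5, col=13), facing North

Derivation:
Start: (row=4, col=8), facing South
  F4: move forward 1/4 (blocked), now at (row=5, col=8)
  F3: move forward 0/3 (blocked), now at (row=5, col=8)
  L: turn left, now facing East
  R: turn right, now facing South
  F4: move forward 0/4 (blocked), now at (row=5, col=8)
  R: turn right, now facing West
  R: turn right, now facing North
  R: turn right, now facing East
  F5: move forward 5, now at (row=5, col=13)
  L: turn left, now facing North
Final: (row=5, col=13), facing North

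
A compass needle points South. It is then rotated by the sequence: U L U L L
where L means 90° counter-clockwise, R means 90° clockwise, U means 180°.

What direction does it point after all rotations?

Start: South
  U (U-turn (180°)) -> North
  L (left (90° counter-clockwise)) -> West
  U (U-turn (180°)) -> East
  L (left (90° counter-clockwise)) -> North
  L (left (90° counter-clockwise)) -> West
Final: West

Answer: Final heading: West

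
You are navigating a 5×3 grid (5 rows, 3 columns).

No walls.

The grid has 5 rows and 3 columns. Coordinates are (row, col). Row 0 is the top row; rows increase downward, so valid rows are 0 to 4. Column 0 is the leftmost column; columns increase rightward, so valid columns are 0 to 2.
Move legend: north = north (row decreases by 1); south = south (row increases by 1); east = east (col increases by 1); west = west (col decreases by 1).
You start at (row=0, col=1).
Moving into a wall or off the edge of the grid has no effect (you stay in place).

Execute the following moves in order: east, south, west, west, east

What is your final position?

Answer: Final position: (row=1, col=1)

Derivation:
Start: (row=0, col=1)
  east (east): (row=0, col=1) -> (row=0, col=2)
  south (south): (row=0, col=2) -> (row=1, col=2)
  west (west): (row=1, col=2) -> (row=1, col=1)
  west (west): (row=1, col=1) -> (row=1, col=0)
  east (east): (row=1, col=0) -> (row=1, col=1)
Final: (row=1, col=1)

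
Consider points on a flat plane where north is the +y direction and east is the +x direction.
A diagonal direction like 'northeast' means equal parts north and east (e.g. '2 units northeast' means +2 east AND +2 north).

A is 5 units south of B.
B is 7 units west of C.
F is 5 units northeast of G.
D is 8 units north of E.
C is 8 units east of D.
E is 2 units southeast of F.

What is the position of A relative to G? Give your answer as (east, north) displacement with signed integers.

Place G at the origin (east=0, north=0).
  F is 5 units northeast of G: delta (east=+5, north=+5); F at (east=5, north=5).
  E is 2 units southeast of F: delta (east=+2, north=-2); E at (east=7, north=3).
  D is 8 units north of E: delta (east=+0, north=+8); D at (east=7, north=11).
  C is 8 units east of D: delta (east=+8, north=+0); C at (east=15, north=11).
  B is 7 units west of C: delta (east=-7, north=+0); B at (east=8, north=11).
  A is 5 units south of B: delta (east=+0, north=-5); A at (east=8, north=6).
Therefore A relative to G: (east=8, north=6).

Answer: A is at (east=8, north=6) relative to G.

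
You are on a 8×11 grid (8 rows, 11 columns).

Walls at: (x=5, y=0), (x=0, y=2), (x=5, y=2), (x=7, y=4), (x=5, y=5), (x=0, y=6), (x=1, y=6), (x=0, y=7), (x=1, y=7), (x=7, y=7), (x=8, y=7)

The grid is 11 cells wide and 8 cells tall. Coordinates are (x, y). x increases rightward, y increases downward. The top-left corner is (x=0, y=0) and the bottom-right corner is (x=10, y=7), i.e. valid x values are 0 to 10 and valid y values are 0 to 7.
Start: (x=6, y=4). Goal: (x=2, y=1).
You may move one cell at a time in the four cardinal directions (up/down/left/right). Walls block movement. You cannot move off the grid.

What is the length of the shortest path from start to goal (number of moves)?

BFS from (x=6, y=4) until reaching (x=2, y=1):
  Distance 0: (x=6, y=4)
  Distance 1: (x=6, y=3), (x=5, y=4), (x=6, y=5)
  Distance 2: (x=6, y=2), (x=5, y=3), (x=7, y=3), (x=4, y=4), (x=7, y=5), (x=6, y=6)
  Distance 3: (x=6, y=1), (x=7, y=2), (x=4, y=3), (x=8, y=3), (x=3, y=4), (x=4, y=5), (x=8, y=5), (x=5, y=6), (x=7, y=6), (x=6, y=7)
  Distance 4: (x=6, y=0), (x=5, y=1), (x=7, y=1), (x=4, y=2), (x=8, y=2), (x=3, y=3), (x=9, y=3), (x=2, y=4), (x=8, y=4), (x=3, y=5), (x=9, y=5), (x=4, y=6), (x=8, y=6), (x=5, y=7)
  Distance 5: (x=7, y=0), (x=4, y=1), (x=8, y=1), (x=3, y=2), (x=9, y=2), (x=2, y=3), (x=10, y=3), (x=1, y=4), (x=9, y=4), (x=2, y=5), (x=10, y=5), (x=3, y=6), (x=9, y=6), (x=4, y=7)
  Distance 6: (x=4, y=0), (x=8, y=0), (x=3, y=1), (x=9, y=1), (x=2, y=2), (x=10, y=2), (x=1, y=3), (x=0, y=4), (x=10, y=4), (x=1, y=5), (x=2, y=6), (x=10, y=6), (x=3, y=7), (x=9, y=7)
  Distance 7: (x=3, y=0), (x=9, y=0), (x=2, y=1), (x=10, y=1), (x=1, y=2), (x=0, y=3), (x=0, y=5), (x=2, y=7), (x=10, y=7)  <- goal reached here
One shortest path (7 moves): (x=6, y=4) -> (x=5, y=4) -> (x=4, y=4) -> (x=3, y=4) -> (x=2, y=4) -> (x=2, y=3) -> (x=2, y=2) -> (x=2, y=1)

Answer: Shortest path length: 7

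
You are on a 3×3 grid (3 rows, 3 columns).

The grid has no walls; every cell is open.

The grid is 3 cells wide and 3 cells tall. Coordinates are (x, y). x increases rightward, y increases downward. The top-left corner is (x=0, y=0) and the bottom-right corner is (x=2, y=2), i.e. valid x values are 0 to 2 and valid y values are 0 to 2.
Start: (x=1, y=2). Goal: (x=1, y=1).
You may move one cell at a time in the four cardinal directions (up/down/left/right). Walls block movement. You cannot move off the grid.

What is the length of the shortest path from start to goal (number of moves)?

BFS from (x=1, y=2) until reaching (x=1, y=1):
  Distance 0: (x=1, y=2)
  Distance 1: (x=1, y=1), (x=0, y=2), (x=2, y=2)  <- goal reached here
One shortest path (1 moves): (x=1, y=2) -> (x=1, y=1)

Answer: Shortest path length: 1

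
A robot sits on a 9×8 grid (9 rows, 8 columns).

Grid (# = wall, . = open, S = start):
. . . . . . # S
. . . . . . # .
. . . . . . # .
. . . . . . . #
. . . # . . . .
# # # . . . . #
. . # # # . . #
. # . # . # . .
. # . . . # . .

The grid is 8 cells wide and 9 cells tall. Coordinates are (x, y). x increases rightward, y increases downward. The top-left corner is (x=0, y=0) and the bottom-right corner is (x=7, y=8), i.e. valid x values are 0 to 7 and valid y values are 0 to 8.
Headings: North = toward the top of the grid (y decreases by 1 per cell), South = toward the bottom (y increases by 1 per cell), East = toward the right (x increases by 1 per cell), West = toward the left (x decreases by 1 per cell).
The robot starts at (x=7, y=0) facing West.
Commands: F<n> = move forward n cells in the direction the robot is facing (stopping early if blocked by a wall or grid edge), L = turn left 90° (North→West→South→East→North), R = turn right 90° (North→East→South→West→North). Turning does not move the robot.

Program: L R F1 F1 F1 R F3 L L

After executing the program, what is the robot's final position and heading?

Answer: Final position: (x=7, y=0), facing South

Derivation:
Start: (x=7, y=0), facing West
  L: turn left, now facing South
  R: turn right, now facing West
  [×3]F1: move forward 0/1 (blocked), now at (x=7, y=0)
  R: turn right, now facing North
  F3: move forward 0/3 (blocked), now at (x=7, y=0)
  L: turn left, now facing West
  L: turn left, now facing South
Final: (x=7, y=0), facing South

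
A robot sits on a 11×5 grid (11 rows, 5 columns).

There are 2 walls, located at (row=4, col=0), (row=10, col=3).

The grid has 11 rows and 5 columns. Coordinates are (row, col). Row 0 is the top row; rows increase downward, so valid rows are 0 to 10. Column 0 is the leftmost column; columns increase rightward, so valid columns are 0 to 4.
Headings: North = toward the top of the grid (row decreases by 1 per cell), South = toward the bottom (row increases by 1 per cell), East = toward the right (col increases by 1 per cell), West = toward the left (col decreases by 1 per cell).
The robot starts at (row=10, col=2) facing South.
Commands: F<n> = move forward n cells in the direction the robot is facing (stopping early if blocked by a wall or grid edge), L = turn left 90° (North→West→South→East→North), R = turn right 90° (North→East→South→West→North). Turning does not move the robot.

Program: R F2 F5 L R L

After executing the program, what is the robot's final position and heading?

Answer: Final position: (row=10, col=0), facing South

Derivation:
Start: (row=10, col=2), facing South
  R: turn right, now facing West
  F2: move forward 2, now at (row=10, col=0)
  F5: move forward 0/5 (blocked), now at (row=10, col=0)
  L: turn left, now facing South
  R: turn right, now facing West
  L: turn left, now facing South
Final: (row=10, col=0), facing South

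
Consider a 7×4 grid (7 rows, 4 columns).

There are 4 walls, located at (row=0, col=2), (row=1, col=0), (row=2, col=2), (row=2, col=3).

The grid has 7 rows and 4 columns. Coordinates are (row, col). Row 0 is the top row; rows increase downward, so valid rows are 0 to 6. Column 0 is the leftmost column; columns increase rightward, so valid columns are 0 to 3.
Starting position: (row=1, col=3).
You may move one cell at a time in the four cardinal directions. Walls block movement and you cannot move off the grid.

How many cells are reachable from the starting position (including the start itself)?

BFS flood-fill from (row=1, col=3):
  Distance 0: (row=1, col=3)
  Distance 1: (row=0, col=3), (row=1, col=2)
  Distance 2: (row=1, col=1)
  Distance 3: (row=0, col=1), (row=2, col=1)
  Distance 4: (row=0, col=0), (row=2, col=0), (row=3, col=1)
  Distance 5: (row=3, col=0), (row=3, col=2), (row=4, col=1)
  Distance 6: (row=3, col=3), (row=4, col=0), (row=4, col=2), (row=5, col=1)
  Distance 7: (row=4, col=3), (row=5, col=0), (row=5, col=2), (row=6, col=1)
  Distance 8: (row=5, col=3), (row=6, col=0), (row=6, col=2)
  Distance 9: (row=6, col=3)
Total reachable: 24 (grid has 24 open cells total)

Answer: Reachable cells: 24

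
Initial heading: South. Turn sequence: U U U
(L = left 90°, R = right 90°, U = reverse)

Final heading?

Start: South
  U (U-turn (180°)) -> North
  U (U-turn (180°)) -> South
  U (U-turn (180°)) -> North
Final: North

Answer: Final heading: North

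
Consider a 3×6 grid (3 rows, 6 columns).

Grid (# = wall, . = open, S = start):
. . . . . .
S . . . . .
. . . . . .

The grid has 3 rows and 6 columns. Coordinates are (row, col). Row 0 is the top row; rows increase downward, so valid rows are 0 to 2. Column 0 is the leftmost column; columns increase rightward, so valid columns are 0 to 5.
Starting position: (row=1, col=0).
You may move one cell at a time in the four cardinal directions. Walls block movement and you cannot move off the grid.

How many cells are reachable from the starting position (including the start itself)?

BFS flood-fill from (row=1, col=0):
  Distance 0: (row=1, col=0)
  Distance 1: (row=0, col=0), (row=1, col=1), (row=2, col=0)
  Distance 2: (row=0, col=1), (row=1, col=2), (row=2, col=1)
  Distance 3: (row=0, col=2), (row=1, col=3), (row=2, col=2)
  Distance 4: (row=0, col=3), (row=1, col=4), (row=2, col=3)
  Distance 5: (row=0, col=4), (row=1, col=5), (row=2, col=4)
  Distance 6: (row=0, col=5), (row=2, col=5)
Total reachable: 18 (grid has 18 open cells total)

Answer: Reachable cells: 18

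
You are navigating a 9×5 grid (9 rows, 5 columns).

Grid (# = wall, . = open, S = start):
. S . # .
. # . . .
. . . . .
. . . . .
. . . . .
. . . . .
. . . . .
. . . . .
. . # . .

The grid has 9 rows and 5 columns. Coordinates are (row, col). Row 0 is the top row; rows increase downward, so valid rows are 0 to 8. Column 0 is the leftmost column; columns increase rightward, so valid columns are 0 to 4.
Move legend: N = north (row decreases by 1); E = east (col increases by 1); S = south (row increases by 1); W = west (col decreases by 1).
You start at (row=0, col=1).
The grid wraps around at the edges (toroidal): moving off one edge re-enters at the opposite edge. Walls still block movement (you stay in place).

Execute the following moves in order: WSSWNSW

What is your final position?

Answer: Final position: (row=2, col=3)

Derivation:
Start: (row=0, col=1)
  W (west): (row=0, col=1) -> (row=0, col=0)
  S (south): (row=0, col=0) -> (row=1, col=0)
  S (south): (row=1, col=0) -> (row=2, col=0)
  W (west): (row=2, col=0) -> (row=2, col=4)
  N (north): (row=2, col=4) -> (row=1, col=4)
  S (south): (row=1, col=4) -> (row=2, col=4)
  W (west): (row=2, col=4) -> (row=2, col=3)
Final: (row=2, col=3)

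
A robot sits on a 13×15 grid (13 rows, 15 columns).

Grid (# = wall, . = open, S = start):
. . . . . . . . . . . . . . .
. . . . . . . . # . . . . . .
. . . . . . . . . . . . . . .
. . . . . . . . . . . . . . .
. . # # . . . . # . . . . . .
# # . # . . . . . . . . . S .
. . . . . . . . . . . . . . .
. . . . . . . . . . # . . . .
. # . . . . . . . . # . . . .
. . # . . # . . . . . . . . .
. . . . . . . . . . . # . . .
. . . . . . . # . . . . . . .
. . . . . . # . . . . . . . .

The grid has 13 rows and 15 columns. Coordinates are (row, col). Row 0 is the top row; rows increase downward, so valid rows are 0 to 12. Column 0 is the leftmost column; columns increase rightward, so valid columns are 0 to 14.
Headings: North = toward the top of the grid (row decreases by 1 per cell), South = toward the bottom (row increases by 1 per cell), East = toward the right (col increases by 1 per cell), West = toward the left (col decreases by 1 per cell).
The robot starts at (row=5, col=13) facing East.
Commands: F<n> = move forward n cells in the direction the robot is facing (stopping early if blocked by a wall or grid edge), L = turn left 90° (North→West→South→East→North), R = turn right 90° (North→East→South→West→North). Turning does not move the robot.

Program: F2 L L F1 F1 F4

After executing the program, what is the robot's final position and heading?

Answer: Final position: (row=5, col=8), facing West

Derivation:
Start: (row=5, col=13), facing East
  F2: move forward 1/2 (blocked), now at (row=5, col=14)
  L: turn left, now facing North
  L: turn left, now facing West
  F1: move forward 1, now at (row=5, col=13)
  F1: move forward 1, now at (row=5, col=12)
  F4: move forward 4, now at (row=5, col=8)
Final: (row=5, col=8), facing West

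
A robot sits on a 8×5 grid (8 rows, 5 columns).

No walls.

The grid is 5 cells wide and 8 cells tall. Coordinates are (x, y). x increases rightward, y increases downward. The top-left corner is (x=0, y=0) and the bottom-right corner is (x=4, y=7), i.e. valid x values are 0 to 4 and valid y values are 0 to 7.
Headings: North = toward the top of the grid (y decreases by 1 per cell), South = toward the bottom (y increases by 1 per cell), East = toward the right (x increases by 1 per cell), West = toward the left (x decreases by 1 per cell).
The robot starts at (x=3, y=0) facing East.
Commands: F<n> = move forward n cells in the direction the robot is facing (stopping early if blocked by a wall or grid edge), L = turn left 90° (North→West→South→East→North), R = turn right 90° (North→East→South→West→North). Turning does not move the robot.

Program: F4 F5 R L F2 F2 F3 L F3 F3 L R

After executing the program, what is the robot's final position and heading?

Start: (x=3, y=0), facing East
  F4: move forward 1/4 (blocked), now at (x=4, y=0)
  F5: move forward 0/5 (blocked), now at (x=4, y=0)
  R: turn right, now facing South
  L: turn left, now facing East
  F2: move forward 0/2 (blocked), now at (x=4, y=0)
  F2: move forward 0/2 (blocked), now at (x=4, y=0)
  F3: move forward 0/3 (blocked), now at (x=4, y=0)
  L: turn left, now facing North
  F3: move forward 0/3 (blocked), now at (x=4, y=0)
  F3: move forward 0/3 (blocked), now at (x=4, y=0)
  L: turn left, now facing West
  R: turn right, now facing North
Final: (x=4, y=0), facing North

Answer: Final position: (x=4, y=0), facing North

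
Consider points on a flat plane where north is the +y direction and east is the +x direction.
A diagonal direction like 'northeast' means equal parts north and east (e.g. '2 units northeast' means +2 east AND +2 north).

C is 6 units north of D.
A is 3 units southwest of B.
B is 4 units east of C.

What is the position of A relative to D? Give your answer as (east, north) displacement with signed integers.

Answer: A is at (east=1, north=3) relative to D.

Derivation:
Place D at the origin (east=0, north=0).
  C is 6 units north of D: delta (east=+0, north=+6); C at (east=0, north=6).
  B is 4 units east of C: delta (east=+4, north=+0); B at (east=4, north=6).
  A is 3 units southwest of B: delta (east=-3, north=-3); A at (east=1, north=3).
Therefore A relative to D: (east=1, north=3).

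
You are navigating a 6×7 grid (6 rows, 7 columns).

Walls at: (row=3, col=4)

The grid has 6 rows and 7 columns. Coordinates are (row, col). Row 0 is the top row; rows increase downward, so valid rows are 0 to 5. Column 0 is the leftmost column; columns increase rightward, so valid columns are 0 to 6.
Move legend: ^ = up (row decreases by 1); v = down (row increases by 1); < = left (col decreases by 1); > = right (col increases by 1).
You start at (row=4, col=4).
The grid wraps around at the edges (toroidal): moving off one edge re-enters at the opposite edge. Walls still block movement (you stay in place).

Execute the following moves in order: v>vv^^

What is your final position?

Answer: Final position: (row=5, col=5)

Derivation:
Start: (row=4, col=4)
  v (down): (row=4, col=4) -> (row=5, col=4)
  > (right): (row=5, col=4) -> (row=5, col=5)
  v (down): (row=5, col=5) -> (row=0, col=5)
  v (down): (row=0, col=5) -> (row=1, col=5)
  ^ (up): (row=1, col=5) -> (row=0, col=5)
  ^ (up): (row=0, col=5) -> (row=5, col=5)
Final: (row=5, col=5)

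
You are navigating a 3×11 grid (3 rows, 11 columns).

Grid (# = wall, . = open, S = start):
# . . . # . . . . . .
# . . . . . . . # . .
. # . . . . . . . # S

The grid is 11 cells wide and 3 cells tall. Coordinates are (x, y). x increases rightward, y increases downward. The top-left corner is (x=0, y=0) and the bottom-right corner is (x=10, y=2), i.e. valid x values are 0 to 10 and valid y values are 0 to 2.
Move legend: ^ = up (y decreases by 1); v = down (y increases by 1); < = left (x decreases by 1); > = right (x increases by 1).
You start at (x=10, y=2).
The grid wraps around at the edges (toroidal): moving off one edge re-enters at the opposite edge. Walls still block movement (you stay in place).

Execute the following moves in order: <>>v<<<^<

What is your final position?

Start: (x=10, y=2)
  < (left): blocked, stay at (x=10, y=2)
  > (right): (x=10, y=2) -> (x=0, y=2)
  > (right): blocked, stay at (x=0, y=2)
  v (down): blocked, stay at (x=0, y=2)
  < (left): (x=0, y=2) -> (x=10, y=2)
  < (left): blocked, stay at (x=10, y=2)
  < (left): blocked, stay at (x=10, y=2)
  ^ (up): (x=10, y=2) -> (x=10, y=1)
  < (left): (x=10, y=1) -> (x=9, y=1)
Final: (x=9, y=1)

Answer: Final position: (x=9, y=1)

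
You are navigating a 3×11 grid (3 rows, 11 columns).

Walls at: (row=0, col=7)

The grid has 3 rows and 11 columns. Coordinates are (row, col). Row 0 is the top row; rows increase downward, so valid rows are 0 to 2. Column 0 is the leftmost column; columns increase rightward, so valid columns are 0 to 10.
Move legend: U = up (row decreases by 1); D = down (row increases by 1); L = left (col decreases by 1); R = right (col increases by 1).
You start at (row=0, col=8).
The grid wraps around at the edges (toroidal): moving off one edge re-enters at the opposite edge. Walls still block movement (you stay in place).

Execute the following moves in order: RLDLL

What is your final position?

Answer: Final position: (row=1, col=6)

Derivation:
Start: (row=0, col=8)
  R (right): (row=0, col=8) -> (row=0, col=9)
  L (left): (row=0, col=9) -> (row=0, col=8)
  D (down): (row=0, col=8) -> (row=1, col=8)
  L (left): (row=1, col=8) -> (row=1, col=7)
  L (left): (row=1, col=7) -> (row=1, col=6)
Final: (row=1, col=6)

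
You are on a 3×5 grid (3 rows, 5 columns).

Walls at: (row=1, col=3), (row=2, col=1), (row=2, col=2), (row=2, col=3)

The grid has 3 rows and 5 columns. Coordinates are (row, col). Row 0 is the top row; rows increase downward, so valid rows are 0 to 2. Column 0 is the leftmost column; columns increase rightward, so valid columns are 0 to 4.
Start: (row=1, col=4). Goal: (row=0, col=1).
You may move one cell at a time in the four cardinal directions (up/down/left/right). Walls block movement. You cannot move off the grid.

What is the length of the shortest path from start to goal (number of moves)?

BFS from (row=1, col=4) until reaching (row=0, col=1):
  Distance 0: (row=1, col=4)
  Distance 1: (row=0, col=4), (row=2, col=4)
  Distance 2: (row=0, col=3)
  Distance 3: (row=0, col=2)
  Distance 4: (row=0, col=1), (row=1, col=2)  <- goal reached here
One shortest path (4 moves): (row=1, col=4) -> (row=0, col=4) -> (row=0, col=3) -> (row=0, col=2) -> (row=0, col=1)

Answer: Shortest path length: 4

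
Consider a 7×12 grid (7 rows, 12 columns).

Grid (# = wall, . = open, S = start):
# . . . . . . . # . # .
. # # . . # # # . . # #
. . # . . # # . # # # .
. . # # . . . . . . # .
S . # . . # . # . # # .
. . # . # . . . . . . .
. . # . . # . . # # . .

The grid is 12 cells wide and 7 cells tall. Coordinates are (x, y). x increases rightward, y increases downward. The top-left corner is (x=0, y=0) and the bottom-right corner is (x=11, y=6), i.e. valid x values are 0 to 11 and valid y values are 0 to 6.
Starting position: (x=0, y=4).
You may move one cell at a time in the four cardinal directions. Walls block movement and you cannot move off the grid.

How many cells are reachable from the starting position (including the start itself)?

Answer: Reachable cells: 11

Derivation:
BFS flood-fill from (x=0, y=4):
  Distance 0: (x=0, y=4)
  Distance 1: (x=0, y=3), (x=1, y=4), (x=0, y=5)
  Distance 2: (x=0, y=2), (x=1, y=3), (x=1, y=5), (x=0, y=6)
  Distance 3: (x=0, y=1), (x=1, y=2), (x=1, y=6)
Total reachable: 11 (grid has 54 open cells total)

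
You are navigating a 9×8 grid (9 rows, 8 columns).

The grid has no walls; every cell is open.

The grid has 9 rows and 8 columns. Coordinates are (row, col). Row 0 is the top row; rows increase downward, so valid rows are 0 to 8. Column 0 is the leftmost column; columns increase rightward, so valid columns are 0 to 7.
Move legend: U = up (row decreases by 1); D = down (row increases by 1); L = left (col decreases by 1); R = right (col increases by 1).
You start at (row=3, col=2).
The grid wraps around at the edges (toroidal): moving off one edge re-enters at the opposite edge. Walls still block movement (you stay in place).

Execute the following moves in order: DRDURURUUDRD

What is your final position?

Start: (row=3, col=2)
  D (down): (row=3, col=2) -> (row=4, col=2)
  R (right): (row=4, col=2) -> (row=4, col=3)
  D (down): (row=4, col=3) -> (row=5, col=3)
  U (up): (row=5, col=3) -> (row=4, col=3)
  R (right): (row=4, col=3) -> (row=4, col=4)
  U (up): (row=4, col=4) -> (row=3, col=4)
  R (right): (row=3, col=4) -> (row=3, col=5)
  U (up): (row=3, col=5) -> (row=2, col=5)
  U (up): (row=2, col=5) -> (row=1, col=5)
  D (down): (row=1, col=5) -> (row=2, col=5)
  R (right): (row=2, col=5) -> (row=2, col=6)
  D (down): (row=2, col=6) -> (row=3, col=6)
Final: (row=3, col=6)

Answer: Final position: (row=3, col=6)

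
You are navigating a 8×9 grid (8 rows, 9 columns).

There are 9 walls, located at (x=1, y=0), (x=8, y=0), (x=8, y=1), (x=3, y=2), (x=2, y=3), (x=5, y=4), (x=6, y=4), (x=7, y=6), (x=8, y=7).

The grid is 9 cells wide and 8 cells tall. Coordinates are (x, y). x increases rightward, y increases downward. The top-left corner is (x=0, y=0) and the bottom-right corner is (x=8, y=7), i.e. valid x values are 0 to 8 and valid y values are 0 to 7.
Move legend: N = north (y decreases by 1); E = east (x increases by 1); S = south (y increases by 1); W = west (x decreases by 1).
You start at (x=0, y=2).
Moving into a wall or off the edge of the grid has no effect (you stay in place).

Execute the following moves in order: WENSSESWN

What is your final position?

Answer: Final position: (x=0, y=3)

Derivation:
Start: (x=0, y=2)
  W (west): blocked, stay at (x=0, y=2)
  E (east): (x=0, y=2) -> (x=1, y=2)
  N (north): (x=1, y=2) -> (x=1, y=1)
  S (south): (x=1, y=1) -> (x=1, y=2)
  S (south): (x=1, y=2) -> (x=1, y=3)
  E (east): blocked, stay at (x=1, y=3)
  S (south): (x=1, y=3) -> (x=1, y=4)
  W (west): (x=1, y=4) -> (x=0, y=4)
  N (north): (x=0, y=4) -> (x=0, y=3)
Final: (x=0, y=3)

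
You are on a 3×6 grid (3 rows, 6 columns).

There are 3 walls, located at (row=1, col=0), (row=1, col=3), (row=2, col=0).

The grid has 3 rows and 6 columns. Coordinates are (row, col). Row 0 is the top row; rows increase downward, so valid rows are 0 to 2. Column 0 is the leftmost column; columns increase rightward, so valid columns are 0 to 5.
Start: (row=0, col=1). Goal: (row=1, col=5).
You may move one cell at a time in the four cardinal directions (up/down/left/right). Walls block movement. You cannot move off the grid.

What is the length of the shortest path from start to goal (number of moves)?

Answer: Shortest path length: 5

Derivation:
BFS from (row=0, col=1) until reaching (row=1, col=5):
  Distance 0: (row=0, col=1)
  Distance 1: (row=0, col=0), (row=0, col=2), (row=1, col=1)
  Distance 2: (row=0, col=3), (row=1, col=2), (row=2, col=1)
  Distance 3: (row=0, col=4), (row=2, col=2)
  Distance 4: (row=0, col=5), (row=1, col=4), (row=2, col=3)
  Distance 5: (row=1, col=5), (row=2, col=4)  <- goal reached here
One shortest path (5 moves): (row=0, col=1) -> (row=0, col=2) -> (row=0, col=3) -> (row=0, col=4) -> (row=0, col=5) -> (row=1, col=5)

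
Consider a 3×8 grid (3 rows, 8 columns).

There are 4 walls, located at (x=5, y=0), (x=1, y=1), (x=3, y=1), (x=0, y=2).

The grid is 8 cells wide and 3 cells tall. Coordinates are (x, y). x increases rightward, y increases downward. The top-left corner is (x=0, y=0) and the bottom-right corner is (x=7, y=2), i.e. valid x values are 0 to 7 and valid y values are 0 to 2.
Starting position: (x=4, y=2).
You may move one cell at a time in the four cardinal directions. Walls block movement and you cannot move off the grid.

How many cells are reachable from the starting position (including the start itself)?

Answer: Reachable cells: 20

Derivation:
BFS flood-fill from (x=4, y=2):
  Distance 0: (x=4, y=2)
  Distance 1: (x=4, y=1), (x=3, y=2), (x=5, y=2)
  Distance 2: (x=4, y=0), (x=5, y=1), (x=2, y=2), (x=6, y=2)
  Distance 3: (x=3, y=0), (x=2, y=1), (x=6, y=1), (x=1, y=2), (x=7, y=2)
  Distance 4: (x=2, y=0), (x=6, y=0), (x=7, y=1)
  Distance 5: (x=1, y=0), (x=7, y=0)
  Distance 6: (x=0, y=0)
  Distance 7: (x=0, y=1)
Total reachable: 20 (grid has 20 open cells total)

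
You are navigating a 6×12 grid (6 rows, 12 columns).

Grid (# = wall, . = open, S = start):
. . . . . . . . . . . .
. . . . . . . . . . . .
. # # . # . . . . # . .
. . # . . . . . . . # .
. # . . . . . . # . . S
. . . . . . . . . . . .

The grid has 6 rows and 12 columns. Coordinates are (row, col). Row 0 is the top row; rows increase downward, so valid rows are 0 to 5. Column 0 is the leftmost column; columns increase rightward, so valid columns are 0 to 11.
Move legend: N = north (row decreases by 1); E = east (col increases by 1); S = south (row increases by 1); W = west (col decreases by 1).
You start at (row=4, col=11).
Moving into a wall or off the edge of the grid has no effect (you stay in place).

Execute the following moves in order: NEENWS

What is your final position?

Answer: Final position: (row=2, col=10)

Derivation:
Start: (row=4, col=11)
  N (north): (row=4, col=11) -> (row=3, col=11)
  E (east): blocked, stay at (row=3, col=11)
  E (east): blocked, stay at (row=3, col=11)
  N (north): (row=3, col=11) -> (row=2, col=11)
  W (west): (row=2, col=11) -> (row=2, col=10)
  S (south): blocked, stay at (row=2, col=10)
Final: (row=2, col=10)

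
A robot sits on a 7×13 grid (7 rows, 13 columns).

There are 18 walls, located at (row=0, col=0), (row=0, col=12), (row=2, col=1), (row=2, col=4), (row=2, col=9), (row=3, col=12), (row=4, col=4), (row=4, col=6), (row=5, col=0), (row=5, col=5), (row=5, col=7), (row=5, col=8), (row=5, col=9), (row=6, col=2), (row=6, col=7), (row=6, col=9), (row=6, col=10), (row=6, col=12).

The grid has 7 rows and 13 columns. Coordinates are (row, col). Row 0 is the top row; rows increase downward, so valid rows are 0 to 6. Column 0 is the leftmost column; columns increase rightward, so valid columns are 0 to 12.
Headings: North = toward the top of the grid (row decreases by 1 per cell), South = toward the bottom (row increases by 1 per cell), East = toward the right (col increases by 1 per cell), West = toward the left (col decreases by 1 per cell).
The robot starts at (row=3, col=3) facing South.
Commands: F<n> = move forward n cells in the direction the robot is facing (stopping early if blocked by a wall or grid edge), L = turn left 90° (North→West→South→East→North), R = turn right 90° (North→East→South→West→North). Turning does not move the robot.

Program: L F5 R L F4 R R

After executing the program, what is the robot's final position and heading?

Start: (row=3, col=3), facing South
  L: turn left, now facing East
  F5: move forward 5, now at (row=3, col=8)
  R: turn right, now facing South
  L: turn left, now facing East
  F4: move forward 3/4 (blocked), now at (row=3, col=11)
  R: turn right, now facing South
  R: turn right, now facing West
Final: (row=3, col=11), facing West

Answer: Final position: (row=3, col=11), facing West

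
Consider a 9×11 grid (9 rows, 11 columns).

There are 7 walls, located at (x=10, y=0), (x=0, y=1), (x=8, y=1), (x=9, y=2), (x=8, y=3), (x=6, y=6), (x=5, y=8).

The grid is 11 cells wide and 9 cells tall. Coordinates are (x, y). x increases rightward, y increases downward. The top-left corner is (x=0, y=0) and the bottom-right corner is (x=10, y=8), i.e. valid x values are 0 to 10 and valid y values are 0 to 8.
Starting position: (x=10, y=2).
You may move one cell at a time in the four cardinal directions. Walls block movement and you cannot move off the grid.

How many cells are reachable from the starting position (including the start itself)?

Answer: Reachable cells: 92

Derivation:
BFS flood-fill from (x=10, y=2):
  Distance 0: (x=10, y=2)
  Distance 1: (x=10, y=1), (x=10, y=3)
  Distance 2: (x=9, y=1), (x=9, y=3), (x=10, y=4)
  Distance 3: (x=9, y=0), (x=9, y=4), (x=10, y=5)
  Distance 4: (x=8, y=0), (x=8, y=4), (x=9, y=5), (x=10, y=6)
  Distance 5: (x=7, y=0), (x=7, y=4), (x=8, y=5), (x=9, y=6), (x=10, y=7)
  Distance 6: (x=6, y=0), (x=7, y=1), (x=7, y=3), (x=6, y=4), (x=7, y=5), (x=8, y=6), (x=9, y=7), (x=10, y=8)
  Distance 7: (x=5, y=0), (x=6, y=1), (x=7, y=2), (x=6, y=3), (x=5, y=4), (x=6, y=5), (x=7, y=6), (x=8, y=7), (x=9, y=8)
  Distance 8: (x=4, y=0), (x=5, y=1), (x=6, y=2), (x=8, y=2), (x=5, y=3), (x=4, y=4), (x=5, y=5), (x=7, y=7), (x=8, y=8)
  Distance 9: (x=3, y=0), (x=4, y=1), (x=5, y=2), (x=4, y=3), (x=3, y=4), (x=4, y=5), (x=5, y=6), (x=6, y=7), (x=7, y=8)
  Distance 10: (x=2, y=0), (x=3, y=1), (x=4, y=2), (x=3, y=3), (x=2, y=4), (x=3, y=5), (x=4, y=6), (x=5, y=7), (x=6, y=8)
  Distance 11: (x=1, y=0), (x=2, y=1), (x=3, y=2), (x=2, y=3), (x=1, y=4), (x=2, y=5), (x=3, y=6), (x=4, y=7)
  Distance 12: (x=0, y=0), (x=1, y=1), (x=2, y=2), (x=1, y=3), (x=0, y=4), (x=1, y=5), (x=2, y=6), (x=3, y=7), (x=4, y=8)
  Distance 13: (x=1, y=2), (x=0, y=3), (x=0, y=5), (x=1, y=6), (x=2, y=7), (x=3, y=8)
  Distance 14: (x=0, y=2), (x=0, y=6), (x=1, y=7), (x=2, y=8)
  Distance 15: (x=0, y=7), (x=1, y=8)
  Distance 16: (x=0, y=8)
Total reachable: 92 (grid has 92 open cells total)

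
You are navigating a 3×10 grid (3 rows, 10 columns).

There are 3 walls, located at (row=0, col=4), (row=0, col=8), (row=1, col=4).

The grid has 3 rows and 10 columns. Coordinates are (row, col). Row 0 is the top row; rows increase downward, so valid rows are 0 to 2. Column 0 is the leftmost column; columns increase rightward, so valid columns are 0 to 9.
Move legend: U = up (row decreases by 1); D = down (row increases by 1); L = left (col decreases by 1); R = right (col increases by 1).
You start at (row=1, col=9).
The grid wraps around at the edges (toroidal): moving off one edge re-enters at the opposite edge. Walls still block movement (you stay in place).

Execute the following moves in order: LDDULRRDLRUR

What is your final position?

Answer: Final position: (row=1, col=0)

Derivation:
Start: (row=1, col=9)
  L (left): (row=1, col=9) -> (row=1, col=8)
  D (down): (row=1, col=8) -> (row=2, col=8)
  D (down): blocked, stay at (row=2, col=8)
  U (up): (row=2, col=8) -> (row=1, col=8)
  L (left): (row=1, col=8) -> (row=1, col=7)
  R (right): (row=1, col=7) -> (row=1, col=8)
  R (right): (row=1, col=8) -> (row=1, col=9)
  D (down): (row=1, col=9) -> (row=2, col=9)
  L (left): (row=2, col=9) -> (row=2, col=8)
  R (right): (row=2, col=8) -> (row=2, col=9)
  U (up): (row=2, col=9) -> (row=1, col=9)
  R (right): (row=1, col=9) -> (row=1, col=0)
Final: (row=1, col=0)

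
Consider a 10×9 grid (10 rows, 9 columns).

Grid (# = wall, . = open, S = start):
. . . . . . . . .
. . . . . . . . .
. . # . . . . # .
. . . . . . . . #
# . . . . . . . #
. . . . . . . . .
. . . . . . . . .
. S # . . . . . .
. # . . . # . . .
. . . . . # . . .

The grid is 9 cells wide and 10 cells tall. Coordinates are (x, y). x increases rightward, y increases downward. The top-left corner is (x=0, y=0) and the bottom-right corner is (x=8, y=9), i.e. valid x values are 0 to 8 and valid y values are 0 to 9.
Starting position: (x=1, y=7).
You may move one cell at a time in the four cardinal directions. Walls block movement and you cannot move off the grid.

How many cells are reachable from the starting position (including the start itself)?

BFS flood-fill from (x=1, y=7):
  Distance 0: (x=1, y=7)
  Distance 1: (x=1, y=6), (x=0, y=7)
  Distance 2: (x=1, y=5), (x=0, y=6), (x=2, y=6), (x=0, y=8)
  Distance 3: (x=1, y=4), (x=0, y=5), (x=2, y=5), (x=3, y=6), (x=0, y=9)
  Distance 4: (x=1, y=3), (x=2, y=4), (x=3, y=5), (x=4, y=6), (x=3, y=7), (x=1, y=9)
  Distance 5: (x=1, y=2), (x=0, y=3), (x=2, y=3), (x=3, y=4), (x=4, y=5), (x=5, y=6), (x=4, y=7), (x=3, y=8), (x=2, y=9)
  Distance 6: (x=1, y=1), (x=0, y=2), (x=3, y=3), (x=4, y=4), (x=5, y=5), (x=6, y=6), (x=5, y=7), (x=2, y=8), (x=4, y=8), (x=3, y=9)
  Distance 7: (x=1, y=0), (x=0, y=1), (x=2, y=1), (x=3, y=2), (x=4, y=3), (x=5, y=4), (x=6, y=5), (x=7, y=6), (x=6, y=7), (x=4, y=9)
  Distance 8: (x=0, y=0), (x=2, y=0), (x=3, y=1), (x=4, y=2), (x=5, y=3), (x=6, y=4), (x=7, y=5), (x=8, y=6), (x=7, y=7), (x=6, y=8)
  Distance 9: (x=3, y=0), (x=4, y=1), (x=5, y=2), (x=6, y=3), (x=7, y=4), (x=8, y=5), (x=8, y=7), (x=7, y=8), (x=6, y=9)
  Distance 10: (x=4, y=0), (x=5, y=1), (x=6, y=2), (x=7, y=3), (x=8, y=8), (x=7, y=9)
  Distance 11: (x=5, y=0), (x=6, y=1), (x=8, y=9)
  Distance 12: (x=6, y=0), (x=7, y=1)
  Distance 13: (x=7, y=0), (x=8, y=1)
  Distance 14: (x=8, y=0), (x=8, y=2)
Total reachable: 81 (grid has 81 open cells total)

Answer: Reachable cells: 81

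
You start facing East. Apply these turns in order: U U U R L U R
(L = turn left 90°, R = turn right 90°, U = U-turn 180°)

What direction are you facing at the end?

Answer: Final heading: South

Derivation:
Start: East
  U (U-turn (180°)) -> West
  U (U-turn (180°)) -> East
  U (U-turn (180°)) -> West
  R (right (90° clockwise)) -> North
  L (left (90° counter-clockwise)) -> West
  U (U-turn (180°)) -> East
  R (right (90° clockwise)) -> South
Final: South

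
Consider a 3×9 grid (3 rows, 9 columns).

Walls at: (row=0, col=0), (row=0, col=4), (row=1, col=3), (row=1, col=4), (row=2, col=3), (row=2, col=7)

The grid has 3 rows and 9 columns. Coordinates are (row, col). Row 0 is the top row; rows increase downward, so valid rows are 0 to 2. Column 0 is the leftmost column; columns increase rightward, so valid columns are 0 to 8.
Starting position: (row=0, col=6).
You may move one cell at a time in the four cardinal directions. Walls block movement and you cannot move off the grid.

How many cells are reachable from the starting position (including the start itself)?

Answer: Reachable cells: 12

Derivation:
BFS flood-fill from (row=0, col=6):
  Distance 0: (row=0, col=6)
  Distance 1: (row=0, col=5), (row=0, col=7), (row=1, col=6)
  Distance 2: (row=0, col=8), (row=1, col=5), (row=1, col=7), (row=2, col=6)
  Distance 3: (row=1, col=8), (row=2, col=5)
  Distance 4: (row=2, col=4), (row=2, col=8)
Total reachable: 12 (grid has 21 open cells total)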